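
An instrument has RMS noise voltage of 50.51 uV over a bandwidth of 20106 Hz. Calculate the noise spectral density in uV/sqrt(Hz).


Noise spectral density = Vrms / sqrt(BW).
NSD = 50.51 / sqrt(20106)
NSD = 50.51 / 141.7956
NSD = 0.3562 uV/sqrt(Hz)

0.3562 uV/sqrt(Hz)


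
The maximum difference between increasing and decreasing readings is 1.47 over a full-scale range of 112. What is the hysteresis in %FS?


Hysteresis = (max difference / full scale) * 100%.
H = (1.47 / 112) * 100
H = 1.312 %FS

1.312 %FS


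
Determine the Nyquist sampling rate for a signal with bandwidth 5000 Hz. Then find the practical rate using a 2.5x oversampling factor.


By Nyquist theorem, fs_min = 2 * fmax.
fs_min = 2 * 5000 = 10000 Hz
Practical rate = 2.5 * fs_min = 2.5 * 10000 = 25000 Hz

fs_min = 10000 Hz, fs_practical = 25000 Hz


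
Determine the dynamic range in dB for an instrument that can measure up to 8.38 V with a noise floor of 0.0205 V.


Dynamic range = 20 * log10(Vmax / Vnoise).
DR = 20 * log10(8.38 / 0.0205)
DR = 20 * log10(408.78)
DR = 52.23 dB

52.23 dB


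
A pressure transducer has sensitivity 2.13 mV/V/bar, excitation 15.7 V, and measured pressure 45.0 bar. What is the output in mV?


Output = sensitivity * Vex * P.
Vout = 2.13 * 15.7 * 45.0
Vout = 33.441 * 45.0
Vout = 1504.84 mV

1504.84 mV


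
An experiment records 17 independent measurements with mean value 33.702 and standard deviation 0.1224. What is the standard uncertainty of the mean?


The standard uncertainty for Type A evaluation is u = s / sqrt(n).
u = 0.1224 / sqrt(17)
u = 0.1224 / 4.1231
u = 0.0297

0.0297


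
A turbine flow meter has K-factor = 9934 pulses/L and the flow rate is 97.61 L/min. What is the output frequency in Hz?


Frequency = K * Q / 60 (converting L/min to L/s).
f = 9934 * 97.61 / 60
f = 969657.74 / 60
f = 16160.96 Hz

16160.96 Hz


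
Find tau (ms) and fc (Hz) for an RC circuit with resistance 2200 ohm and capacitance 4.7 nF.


Time constant: tau = R * C.
tau = 2200 * 4.70e-09 = 1.034e-05 s
tau = 0.0103 ms
Cutoff frequency: fc = 1 / (2*pi*R*C).
fc = 1 / (2*pi*1.034e-05) = 15392.16 Hz

tau = 0.0103 ms, fc = 15392.16 Hz


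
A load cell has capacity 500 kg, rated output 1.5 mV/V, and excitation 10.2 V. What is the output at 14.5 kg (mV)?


Vout = rated_output * Vex * (load / capacity).
Vout = 1.5 * 10.2 * (14.5 / 500)
Vout = 1.5 * 10.2 * 0.029
Vout = 0.444 mV

0.444 mV


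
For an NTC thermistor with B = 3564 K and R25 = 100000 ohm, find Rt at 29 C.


NTC thermistor equation: Rt = R25 * exp(B * (1/T - 1/T25)).
T in Kelvin: 302.15 K, T25 = 298.15 K
1/T - 1/T25 = 1/302.15 - 1/298.15 = -4.44e-05
B * (1/T - 1/T25) = 3564 * -4.44e-05 = -0.1582
Rt = 100000 * exp(-0.1582) = 85363.7 ohm

85363.7 ohm


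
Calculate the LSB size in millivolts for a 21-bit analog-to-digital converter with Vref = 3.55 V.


The resolution (LSB) of an ADC is Vref / 2^n.
LSB = 3.55 / 2^21
LSB = 3.55 / 2097152
LSB = 1.69e-06 V = 0.00169277 mV

0.00169277 mV


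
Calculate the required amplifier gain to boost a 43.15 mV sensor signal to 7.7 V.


Gain = Vout / Vin (converting to same units).
G = 7.7 V / 43.15 mV
G = 7700.0 mV / 43.15 mV
G = 178.45

178.45


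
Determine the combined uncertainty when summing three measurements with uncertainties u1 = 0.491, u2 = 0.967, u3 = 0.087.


For a sum of independent quantities, uc = sqrt(u1^2 + u2^2 + u3^2).
uc = sqrt(0.491^2 + 0.967^2 + 0.087^2)
uc = sqrt(0.241081 + 0.935089 + 0.007569)
uc = 1.088

1.088


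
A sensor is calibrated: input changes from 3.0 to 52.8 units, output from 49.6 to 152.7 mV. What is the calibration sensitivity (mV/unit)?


Sensitivity = (y2 - y1) / (x2 - x1).
S = (152.7 - 49.6) / (52.8 - 3.0)
S = 103.1 / 49.8
S = 2.0703 mV/unit

2.0703 mV/unit


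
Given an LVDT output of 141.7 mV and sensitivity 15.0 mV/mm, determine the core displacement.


Displacement = Vout / sensitivity.
d = 141.7 / 15.0
d = 9.447 mm

9.447 mm


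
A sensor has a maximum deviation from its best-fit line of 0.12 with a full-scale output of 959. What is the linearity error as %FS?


Linearity error = (max deviation / full scale) * 100%.
Linearity = (0.12 / 959) * 100
Linearity = 0.013 %FS

0.013 %FS


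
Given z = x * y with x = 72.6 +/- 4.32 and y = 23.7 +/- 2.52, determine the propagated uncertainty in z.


For a product z = x*y, the relative uncertainty is:
uz/z = sqrt((ux/x)^2 + (uy/y)^2)
Relative uncertainties: ux/x = 4.32/72.6 = 0.059504
uy/y = 2.52/23.7 = 0.106329
z = 72.6 * 23.7 = 1720.6
uz = 1720.6 * sqrt(0.059504^2 + 0.106329^2) = 209.652

209.652


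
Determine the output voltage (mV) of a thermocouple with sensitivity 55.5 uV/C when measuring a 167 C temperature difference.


The thermocouple output V = sensitivity * dT.
V = 55.5 uV/C * 167 C
V = 9268.5 uV
V = 9.268 mV

9.268 mV


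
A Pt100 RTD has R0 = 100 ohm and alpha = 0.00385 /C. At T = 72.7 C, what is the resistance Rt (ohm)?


The RTD equation: Rt = R0 * (1 + alpha * T).
Rt = 100 * (1 + 0.00385 * 72.7)
Rt = 100 * (1 + 0.279895)
Rt = 100 * 1.279895
Rt = 127.99 ohm

127.99 ohm


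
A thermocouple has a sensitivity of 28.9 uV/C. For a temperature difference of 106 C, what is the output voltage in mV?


The thermocouple output V = sensitivity * dT.
V = 28.9 uV/C * 106 C
V = 3063.4 uV
V = 3.063 mV

3.063 mV


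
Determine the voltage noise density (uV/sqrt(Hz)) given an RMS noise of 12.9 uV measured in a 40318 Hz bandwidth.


Noise spectral density = Vrms / sqrt(BW).
NSD = 12.9 / sqrt(40318)
NSD = 12.9 / 200.7934
NSD = 0.0642 uV/sqrt(Hz)

0.0642 uV/sqrt(Hz)


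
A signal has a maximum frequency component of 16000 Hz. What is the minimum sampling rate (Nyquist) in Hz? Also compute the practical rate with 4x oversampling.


By Nyquist theorem, fs_min = 2 * fmax.
fs_min = 2 * 16000 = 32000 Hz
Practical rate = 4 * fs_min = 4 * 32000 = 128000 Hz

fs_min = 32000 Hz, fs_practical = 128000 Hz


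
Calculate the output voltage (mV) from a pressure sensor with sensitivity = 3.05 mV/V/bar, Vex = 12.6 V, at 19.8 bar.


Output = sensitivity * Vex * P.
Vout = 3.05 * 12.6 * 19.8
Vout = 38.43 * 19.8
Vout = 760.91 mV

760.91 mV


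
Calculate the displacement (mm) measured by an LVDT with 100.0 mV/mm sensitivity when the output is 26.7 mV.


Displacement = Vout / sensitivity.
d = 26.7 / 100.0
d = 0.267 mm

0.267 mm


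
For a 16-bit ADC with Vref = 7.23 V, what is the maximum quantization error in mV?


The maximum quantization error is +/- LSB/2.
LSB = Vref / 2^n = 7.23 / 65536 = 0.00011032 V
Max error = LSB / 2 = 0.00011032 / 2 = 5.516e-05 V
Max error = 0.0552 mV

0.0552 mV


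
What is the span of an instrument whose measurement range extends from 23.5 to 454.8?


Span = upper range - lower range.
Span = 454.8 - (23.5)
Span = 431.3

431.3


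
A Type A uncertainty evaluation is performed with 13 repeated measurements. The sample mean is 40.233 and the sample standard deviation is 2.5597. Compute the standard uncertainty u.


The standard uncertainty for Type A evaluation is u = s / sqrt(n).
u = 2.5597 / sqrt(13)
u = 2.5597 / 3.6056
u = 0.7099

0.7099


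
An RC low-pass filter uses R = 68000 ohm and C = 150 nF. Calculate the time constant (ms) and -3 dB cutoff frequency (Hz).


Time constant: tau = R * C.
tau = 68000 * 1.50e-07 = 0.0102 s
tau = 10.2 ms
Cutoff frequency: fc = 1 / (2*pi*R*C).
fc = 1 / (2*pi*0.0102) = 15.6 Hz

tau = 10.2 ms, fc = 15.6 Hz


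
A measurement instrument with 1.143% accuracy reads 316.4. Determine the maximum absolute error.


Absolute error = (accuracy% / 100) * reading.
Error = (1.143 / 100) * 316.4
Error = 0.01143 * 316.4
Error = 3.6165

3.6165


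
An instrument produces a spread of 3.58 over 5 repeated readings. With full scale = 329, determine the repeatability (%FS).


Repeatability = (spread / full scale) * 100%.
R = (3.58 / 329) * 100
R = 1.088 %FS

1.088 %FS


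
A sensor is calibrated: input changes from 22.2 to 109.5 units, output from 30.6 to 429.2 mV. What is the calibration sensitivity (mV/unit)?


Sensitivity = (y2 - y1) / (x2 - x1).
S = (429.2 - 30.6) / (109.5 - 22.2)
S = 398.6 / 87.3
S = 4.5659 mV/unit

4.5659 mV/unit


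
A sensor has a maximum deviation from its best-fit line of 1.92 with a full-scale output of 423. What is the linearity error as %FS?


Linearity error = (max deviation / full scale) * 100%.
Linearity = (1.92 / 423) * 100
Linearity = 0.454 %FS

0.454 %FS


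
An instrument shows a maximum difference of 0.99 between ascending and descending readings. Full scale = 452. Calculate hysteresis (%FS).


Hysteresis = (max difference / full scale) * 100%.
H = (0.99 / 452) * 100
H = 0.219 %FS

0.219 %FS


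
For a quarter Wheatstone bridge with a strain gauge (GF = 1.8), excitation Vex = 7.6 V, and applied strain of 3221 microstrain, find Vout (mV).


Quarter bridge output: Vout = (GF * epsilon * Vex) / 4.
Vout = (1.8 * 3221e-6 * 7.6) / 4
Vout = 0.04406328 / 4 V
Vout = 0.01101582 V = 11.0158 mV

11.0158 mV


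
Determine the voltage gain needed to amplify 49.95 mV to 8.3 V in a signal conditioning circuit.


Gain = Vout / Vin (converting to same units).
G = 8.3 V / 49.95 mV
G = 8300.0 mV / 49.95 mV
G = 166.17

166.17


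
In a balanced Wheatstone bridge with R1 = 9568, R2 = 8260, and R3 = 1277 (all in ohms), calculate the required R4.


At balance: R1*R4 = R2*R3, so R4 = R2*R3/R1.
R4 = 8260 * 1277 / 9568
R4 = 10548020 / 9568
R4 = 1102.43 ohm

1102.43 ohm


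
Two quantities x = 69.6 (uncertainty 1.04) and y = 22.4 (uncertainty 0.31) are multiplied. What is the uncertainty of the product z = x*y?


For a product z = x*y, the relative uncertainty is:
uz/z = sqrt((ux/x)^2 + (uy/y)^2)
Relative uncertainties: ux/x = 1.04/69.6 = 0.014943
uy/y = 0.31/22.4 = 0.013839
z = 69.6 * 22.4 = 1559.0
uz = 1559.0 * sqrt(0.014943^2 + 0.013839^2) = 31.753

31.753


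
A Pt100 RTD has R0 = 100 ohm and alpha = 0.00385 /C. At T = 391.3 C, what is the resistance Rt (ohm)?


The RTD equation: Rt = R0 * (1 + alpha * T).
Rt = 100 * (1 + 0.00385 * 391.3)
Rt = 100 * (1 + 1.506505)
Rt = 100 * 2.506505
Rt = 250.65 ohm

250.65 ohm


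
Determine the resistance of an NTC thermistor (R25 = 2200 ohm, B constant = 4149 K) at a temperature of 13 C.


NTC thermistor equation: Rt = R25 * exp(B * (1/T - 1/T25)).
T in Kelvin: 286.15 K, T25 = 298.15 K
1/T - 1/T25 = 1/286.15 - 1/298.15 = 0.00014065
B * (1/T - 1/T25) = 4149 * 0.00014065 = 0.5836
Rt = 2200 * exp(0.5836) = 3943.4 ohm

3943.4 ohm


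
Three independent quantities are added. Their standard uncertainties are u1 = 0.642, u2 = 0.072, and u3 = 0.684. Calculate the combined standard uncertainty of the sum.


For a sum of independent quantities, uc = sqrt(u1^2 + u2^2 + u3^2).
uc = sqrt(0.642^2 + 0.072^2 + 0.684^2)
uc = sqrt(0.412164 + 0.005184 + 0.467856)
uc = 0.9409

0.9409


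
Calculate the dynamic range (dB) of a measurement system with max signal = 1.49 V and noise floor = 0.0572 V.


Dynamic range = 20 * log10(Vmax / Vnoise).
DR = 20 * log10(1.49 / 0.0572)
DR = 20 * log10(26.05)
DR = 28.32 dB

28.32 dB


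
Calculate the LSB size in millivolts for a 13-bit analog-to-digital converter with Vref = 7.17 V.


The resolution (LSB) of an ADC is Vref / 2^n.
LSB = 7.17 / 2^13
LSB = 7.17 / 8192
LSB = 0.00087524 V = 0.87524414 mV

0.87524414 mV


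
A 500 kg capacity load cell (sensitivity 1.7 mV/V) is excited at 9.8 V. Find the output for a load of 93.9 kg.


Vout = rated_output * Vex * (load / capacity).
Vout = 1.7 * 9.8 * (93.9 / 500)
Vout = 1.7 * 9.8 * 0.1878
Vout = 3.129 mV

3.129 mV


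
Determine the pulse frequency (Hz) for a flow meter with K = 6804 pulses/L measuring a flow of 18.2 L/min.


Frequency = K * Q / 60 (converting L/min to L/s).
f = 6804 * 18.2 / 60
f = 123832.8 / 60
f = 2063.88 Hz

2063.88 Hz


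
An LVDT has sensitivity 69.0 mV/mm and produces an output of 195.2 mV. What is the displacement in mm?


Displacement = Vout / sensitivity.
d = 195.2 / 69.0
d = 2.829 mm

2.829 mm


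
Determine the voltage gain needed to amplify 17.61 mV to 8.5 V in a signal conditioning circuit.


Gain = Vout / Vin (converting to same units).
G = 8.5 V / 17.61 mV
G = 8500.0 mV / 17.61 mV
G = 482.68

482.68


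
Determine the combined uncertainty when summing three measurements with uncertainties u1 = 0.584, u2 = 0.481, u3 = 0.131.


For a sum of independent quantities, uc = sqrt(u1^2 + u2^2 + u3^2).
uc = sqrt(0.584^2 + 0.481^2 + 0.131^2)
uc = sqrt(0.341056 + 0.231361 + 0.017161)
uc = 0.7678

0.7678


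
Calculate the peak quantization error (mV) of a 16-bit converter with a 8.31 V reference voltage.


The maximum quantization error is +/- LSB/2.
LSB = Vref / 2^n = 8.31 / 65536 = 0.0001268 V
Max error = LSB / 2 = 0.0001268 / 2 = 6.34e-05 V
Max error = 0.0634 mV

0.0634 mV


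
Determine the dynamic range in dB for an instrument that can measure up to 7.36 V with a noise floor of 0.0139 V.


Dynamic range = 20 * log10(Vmax / Vnoise).
DR = 20 * log10(7.36 / 0.0139)
DR = 20 * log10(529.5)
DR = 54.48 dB

54.48 dB


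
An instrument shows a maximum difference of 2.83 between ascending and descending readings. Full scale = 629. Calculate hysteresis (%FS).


Hysteresis = (max difference / full scale) * 100%.
H = (2.83 / 629) * 100
H = 0.45 %FS

0.45 %FS


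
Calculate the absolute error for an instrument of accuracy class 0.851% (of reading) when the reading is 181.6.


Absolute error = (accuracy% / 100) * reading.
Error = (0.851 / 100) * 181.6
Error = 0.00851 * 181.6
Error = 1.5454

1.5454


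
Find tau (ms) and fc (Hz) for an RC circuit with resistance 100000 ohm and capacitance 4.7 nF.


Time constant: tau = R * C.
tau = 100000 * 4.70e-09 = 0.00047 s
tau = 0.47 ms
Cutoff frequency: fc = 1 / (2*pi*R*C).
fc = 1 / (2*pi*0.00047) = 338.63 Hz

tau = 0.47 ms, fc = 338.63 Hz


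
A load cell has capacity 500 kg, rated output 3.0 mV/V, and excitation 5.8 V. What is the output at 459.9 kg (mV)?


Vout = rated_output * Vex * (load / capacity).
Vout = 3.0 * 5.8 * (459.9 / 500)
Vout = 3.0 * 5.8 * 0.9198
Vout = 16.005 mV

16.005 mV


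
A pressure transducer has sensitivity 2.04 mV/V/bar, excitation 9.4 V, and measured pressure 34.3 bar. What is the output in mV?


Output = sensitivity * Vex * P.
Vout = 2.04 * 9.4 * 34.3
Vout = 19.176 * 34.3
Vout = 657.74 mV

657.74 mV


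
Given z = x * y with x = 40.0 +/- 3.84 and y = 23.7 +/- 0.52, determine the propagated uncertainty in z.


For a product z = x*y, the relative uncertainty is:
uz/z = sqrt((ux/x)^2 + (uy/y)^2)
Relative uncertainties: ux/x = 3.84/40.0 = 0.096
uy/y = 0.52/23.7 = 0.021941
z = 40.0 * 23.7 = 948.0
uz = 948.0 * sqrt(0.096^2 + 0.021941^2) = 93.355

93.355


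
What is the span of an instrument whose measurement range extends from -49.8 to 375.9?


Span = upper range - lower range.
Span = 375.9 - (-49.8)
Span = 425.7

425.7


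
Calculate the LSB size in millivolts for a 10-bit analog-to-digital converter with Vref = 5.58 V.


The resolution (LSB) of an ADC is Vref / 2^n.
LSB = 5.58 / 2^10
LSB = 5.58 / 1024
LSB = 0.00544922 V = 5.44921875 mV

5.44921875 mV


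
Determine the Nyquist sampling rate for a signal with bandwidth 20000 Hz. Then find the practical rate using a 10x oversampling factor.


By Nyquist theorem, fs_min = 2 * fmax.
fs_min = 2 * 20000 = 40000 Hz
Practical rate = 10 * fs_min = 10 * 40000 = 400000 Hz

fs_min = 40000 Hz, fs_practical = 400000 Hz


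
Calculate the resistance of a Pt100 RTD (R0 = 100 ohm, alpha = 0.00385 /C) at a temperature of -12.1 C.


The RTD equation: Rt = R0 * (1 + alpha * T).
Rt = 100 * (1 + 0.00385 * -12.1)
Rt = 100 * (1 + -0.046585)
Rt = 100 * 0.953415
Rt = 95.341 ohm

95.341 ohm


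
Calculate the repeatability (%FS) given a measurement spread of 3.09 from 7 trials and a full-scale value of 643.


Repeatability = (spread / full scale) * 100%.
R = (3.09 / 643) * 100
R = 0.481 %FS

0.481 %FS


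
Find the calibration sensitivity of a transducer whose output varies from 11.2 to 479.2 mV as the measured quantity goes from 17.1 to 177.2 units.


Sensitivity = (y2 - y1) / (x2 - x1).
S = (479.2 - 11.2) / (177.2 - 17.1)
S = 468.0 / 160.1
S = 2.9232 mV/unit

2.9232 mV/unit


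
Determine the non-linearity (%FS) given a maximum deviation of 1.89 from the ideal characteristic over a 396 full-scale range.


Linearity error = (max deviation / full scale) * 100%.
Linearity = (1.89 / 396) * 100
Linearity = 0.477 %FS

0.477 %FS


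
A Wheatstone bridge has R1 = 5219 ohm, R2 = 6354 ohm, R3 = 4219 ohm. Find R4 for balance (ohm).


At balance: R1*R4 = R2*R3, so R4 = R2*R3/R1.
R4 = 6354 * 4219 / 5219
R4 = 26807526 / 5219
R4 = 5136.53 ohm

5136.53 ohm


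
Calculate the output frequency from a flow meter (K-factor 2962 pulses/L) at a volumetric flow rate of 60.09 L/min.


Frequency = K * Q / 60 (converting L/min to L/s).
f = 2962 * 60.09 / 60
f = 177986.58 / 60
f = 2966.44 Hz

2966.44 Hz


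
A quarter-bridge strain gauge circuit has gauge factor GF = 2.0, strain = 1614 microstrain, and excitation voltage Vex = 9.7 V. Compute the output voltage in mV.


Quarter bridge output: Vout = (GF * epsilon * Vex) / 4.
Vout = (2.0 * 1614e-6 * 9.7) / 4
Vout = 0.0313116 / 4 V
Vout = 0.0078279 V = 7.8279 mV

7.8279 mV


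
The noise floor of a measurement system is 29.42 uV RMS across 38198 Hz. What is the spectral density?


Noise spectral density = Vrms / sqrt(BW).
NSD = 29.42 / sqrt(38198)
NSD = 29.42 / 195.4431
NSD = 0.1505 uV/sqrt(Hz)

0.1505 uV/sqrt(Hz)


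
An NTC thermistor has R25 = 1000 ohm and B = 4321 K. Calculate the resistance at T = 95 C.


NTC thermistor equation: Rt = R25 * exp(B * (1/T - 1/T25)).
T in Kelvin: 368.15 K, T25 = 298.15 K
1/T - 1/T25 = 1/368.15 - 1/298.15 = -0.00063773
B * (1/T - 1/T25) = 4321 * -0.00063773 = -2.7556
Rt = 1000 * exp(-2.7556) = 63.6 ohm

63.6 ohm


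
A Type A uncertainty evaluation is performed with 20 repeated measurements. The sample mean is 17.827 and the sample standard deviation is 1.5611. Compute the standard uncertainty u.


The standard uncertainty for Type A evaluation is u = s / sqrt(n).
u = 1.5611 / sqrt(20)
u = 1.5611 / 4.4721
u = 0.3491

0.3491


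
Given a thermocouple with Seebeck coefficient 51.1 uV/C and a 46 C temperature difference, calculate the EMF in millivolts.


The thermocouple output V = sensitivity * dT.
V = 51.1 uV/C * 46 C
V = 2350.6 uV
V = 2.351 mV

2.351 mV


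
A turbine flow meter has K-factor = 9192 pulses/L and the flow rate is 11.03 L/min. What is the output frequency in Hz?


Frequency = K * Q / 60 (converting L/min to L/s).
f = 9192 * 11.03 / 60
f = 101387.76 / 60
f = 1689.8 Hz

1689.8 Hz


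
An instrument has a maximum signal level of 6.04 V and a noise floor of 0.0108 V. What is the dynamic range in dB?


Dynamic range = 20 * log10(Vmax / Vnoise).
DR = 20 * log10(6.04 / 0.0108)
DR = 20 * log10(559.26)
DR = 54.95 dB

54.95 dB


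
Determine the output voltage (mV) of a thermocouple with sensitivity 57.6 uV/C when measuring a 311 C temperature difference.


The thermocouple output V = sensitivity * dT.
V = 57.6 uV/C * 311 C
V = 17913.6 uV
V = 17.914 mV

17.914 mV


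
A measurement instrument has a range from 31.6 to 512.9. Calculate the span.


Span = upper range - lower range.
Span = 512.9 - (31.6)
Span = 481.3

481.3


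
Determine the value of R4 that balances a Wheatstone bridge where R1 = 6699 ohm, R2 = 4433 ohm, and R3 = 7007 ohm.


At balance: R1*R4 = R2*R3, so R4 = R2*R3/R1.
R4 = 4433 * 7007 / 6699
R4 = 31062031 / 6699
R4 = 4636.82 ohm

4636.82 ohm


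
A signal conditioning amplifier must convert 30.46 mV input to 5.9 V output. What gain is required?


Gain = Vout / Vin (converting to same units).
G = 5.9 V / 30.46 mV
G = 5900.0 mV / 30.46 mV
G = 193.7

193.7


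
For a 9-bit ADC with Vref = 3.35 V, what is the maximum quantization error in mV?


The maximum quantization error is +/- LSB/2.
LSB = Vref / 2^n = 3.35 / 512 = 0.00654297 V
Max error = LSB / 2 = 0.00654297 / 2 = 0.00327148 V
Max error = 3.2715 mV

3.2715 mV


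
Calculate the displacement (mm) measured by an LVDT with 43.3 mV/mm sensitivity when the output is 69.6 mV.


Displacement = Vout / sensitivity.
d = 69.6 / 43.3
d = 1.607 mm

1.607 mm


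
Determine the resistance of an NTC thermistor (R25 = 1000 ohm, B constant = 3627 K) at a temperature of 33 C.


NTC thermistor equation: Rt = R25 * exp(B * (1/T - 1/T25)).
T in Kelvin: 306.15 K, T25 = 298.15 K
1/T - 1/T25 = 1/306.15 - 1/298.15 = -8.764e-05
B * (1/T - 1/T25) = 3627 * -8.764e-05 = -0.3179
Rt = 1000 * exp(-0.3179) = 727.7 ohm

727.7 ohm


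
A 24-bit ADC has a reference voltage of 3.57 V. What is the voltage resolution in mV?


The resolution (LSB) of an ADC is Vref / 2^n.
LSB = 3.57 / 2^24
LSB = 3.57 / 16777216
LSB = 2.1e-07 V = 0.00021279 mV

0.00021279 mV


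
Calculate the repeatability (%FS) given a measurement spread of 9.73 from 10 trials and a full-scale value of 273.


Repeatability = (spread / full scale) * 100%.
R = (9.73 / 273) * 100
R = 3.564 %FS

3.564 %FS


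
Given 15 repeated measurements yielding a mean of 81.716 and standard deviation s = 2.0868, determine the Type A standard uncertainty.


The standard uncertainty for Type A evaluation is u = s / sqrt(n).
u = 2.0868 / sqrt(15)
u = 2.0868 / 3.873
u = 0.5388

0.5388


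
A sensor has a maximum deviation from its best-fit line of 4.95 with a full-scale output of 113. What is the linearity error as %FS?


Linearity error = (max deviation / full scale) * 100%.
Linearity = (4.95 / 113) * 100
Linearity = 4.381 %FS

4.381 %FS


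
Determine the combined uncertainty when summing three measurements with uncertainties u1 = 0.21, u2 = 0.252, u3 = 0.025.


For a sum of independent quantities, uc = sqrt(u1^2 + u2^2 + u3^2).
uc = sqrt(0.21^2 + 0.252^2 + 0.025^2)
uc = sqrt(0.0441 + 0.063504 + 0.000625)
uc = 0.329

0.329


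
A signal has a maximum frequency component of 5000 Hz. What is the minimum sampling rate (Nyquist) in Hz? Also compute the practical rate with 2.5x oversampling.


By Nyquist theorem, fs_min = 2 * fmax.
fs_min = 2 * 5000 = 10000 Hz
Practical rate = 2.5 * fs_min = 2.5 * 10000 = 25000 Hz

fs_min = 10000 Hz, fs_practical = 25000 Hz


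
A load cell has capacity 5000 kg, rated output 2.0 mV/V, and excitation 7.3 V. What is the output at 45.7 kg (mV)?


Vout = rated_output * Vex * (load / capacity).
Vout = 2.0 * 7.3 * (45.7 / 5000)
Vout = 2.0 * 7.3 * 0.00914
Vout = 0.133 mV

0.133 mV


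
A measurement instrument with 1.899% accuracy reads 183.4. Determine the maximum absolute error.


Absolute error = (accuracy% / 100) * reading.
Error = (1.899 / 100) * 183.4
Error = 0.01899 * 183.4
Error = 3.4828

3.4828


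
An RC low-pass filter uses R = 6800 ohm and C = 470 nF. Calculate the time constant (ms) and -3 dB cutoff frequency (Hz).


Time constant: tau = R * C.
tau = 6800 * 4.70e-07 = 0.003196 s
tau = 3.196 ms
Cutoff frequency: fc = 1 / (2*pi*R*C).
fc = 1 / (2*pi*0.003196) = 49.8 Hz

tau = 3.196 ms, fc = 49.8 Hz


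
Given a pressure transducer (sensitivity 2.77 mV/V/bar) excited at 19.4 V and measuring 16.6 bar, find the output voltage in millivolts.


Output = sensitivity * Vex * P.
Vout = 2.77 * 19.4 * 16.6
Vout = 53.738 * 16.6
Vout = 892.05 mV

892.05 mV


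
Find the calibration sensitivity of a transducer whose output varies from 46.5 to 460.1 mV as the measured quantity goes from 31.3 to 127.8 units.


Sensitivity = (y2 - y1) / (x2 - x1).
S = (460.1 - 46.5) / (127.8 - 31.3)
S = 413.6 / 96.5
S = 4.286 mV/unit

4.286 mV/unit


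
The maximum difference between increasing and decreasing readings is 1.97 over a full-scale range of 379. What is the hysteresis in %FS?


Hysteresis = (max difference / full scale) * 100%.
H = (1.97 / 379) * 100
H = 0.52 %FS

0.52 %FS


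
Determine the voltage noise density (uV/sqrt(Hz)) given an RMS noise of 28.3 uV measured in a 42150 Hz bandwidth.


Noise spectral density = Vrms / sqrt(BW).
NSD = 28.3 / sqrt(42150)
NSD = 28.3 / 205.3047
NSD = 0.1378 uV/sqrt(Hz)

0.1378 uV/sqrt(Hz)


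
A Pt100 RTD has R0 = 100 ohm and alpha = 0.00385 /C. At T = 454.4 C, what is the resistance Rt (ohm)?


The RTD equation: Rt = R0 * (1 + alpha * T).
Rt = 100 * (1 + 0.00385 * 454.4)
Rt = 100 * (1 + 1.74944)
Rt = 100 * 2.74944
Rt = 274.944 ohm

274.944 ohm


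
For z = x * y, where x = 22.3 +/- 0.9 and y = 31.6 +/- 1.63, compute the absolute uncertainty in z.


For a product z = x*y, the relative uncertainty is:
uz/z = sqrt((ux/x)^2 + (uy/y)^2)
Relative uncertainties: ux/x = 0.9/22.3 = 0.040359
uy/y = 1.63/31.6 = 0.051582
z = 22.3 * 31.6 = 704.7
uz = 704.7 * sqrt(0.040359^2 + 0.051582^2) = 46.153

46.153


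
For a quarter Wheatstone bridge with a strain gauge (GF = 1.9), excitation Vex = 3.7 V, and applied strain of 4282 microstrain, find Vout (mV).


Quarter bridge output: Vout = (GF * epsilon * Vex) / 4.
Vout = (1.9 * 4282e-6 * 3.7) / 4
Vout = 0.03010246 / 4 V
Vout = 0.00752561 V = 7.5256 mV

7.5256 mV


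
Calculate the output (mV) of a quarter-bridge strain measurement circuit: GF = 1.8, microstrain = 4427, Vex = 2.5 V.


Quarter bridge output: Vout = (GF * epsilon * Vex) / 4.
Vout = (1.8 * 4427e-6 * 2.5) / 4
Vout = 0.0199215 / 4 V
Vout = 0.00498037 V = 4.9804 mV

4.9804 mV


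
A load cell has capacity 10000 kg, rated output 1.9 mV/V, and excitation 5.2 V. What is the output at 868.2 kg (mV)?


Vout = rated_output * Vex * (load / capacity).
Vout = 1.9 * 5.2 * (868.2 / 10000)
Vout = 1.9 * 5.2 * 0.08682
Vout = 0.858 mV

0.858 mV


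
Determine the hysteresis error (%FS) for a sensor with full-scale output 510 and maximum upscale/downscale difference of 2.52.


Hysteresis = (max difference / full scale) * 100%.
H = (2.52 / 510) * 100
H = 0.494 %FS

0.494 %FS


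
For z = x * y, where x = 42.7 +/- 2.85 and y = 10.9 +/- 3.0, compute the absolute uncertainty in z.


For a product z = x*y, the relative uncertainty is:
uz/z = sqrt((ux/x)^2 + (uy/y)^2)
Relative uncertainties: ux/x = 2.85/42.7 = 0.066745
uy/y = 3.0/10.9 = 0.275229
z = 42.7 * 10.9 = 465.4
uz = 465.4 * sqrt(0.066745^2 + 0.275229^2) = 131.813

131.813


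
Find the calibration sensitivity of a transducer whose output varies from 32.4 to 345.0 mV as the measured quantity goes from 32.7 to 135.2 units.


Sensitivity = (y2 - y1) / (x2 - x1).
S = (345.0 - 32.4) / (135.2 - 32.7)
S = 312.6 / 102.5
S = 3.0498 mV/unit

3.0498 mV/unit


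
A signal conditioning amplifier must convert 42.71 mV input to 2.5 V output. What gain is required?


Gain = Vout / Vin (converting to same units).
G = 2.5 V / 42.71 mV
G = 2500.0 mV / 42.71 mV
G = 58.53

58.53


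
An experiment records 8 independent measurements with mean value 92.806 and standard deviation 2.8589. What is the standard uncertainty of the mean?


The standard uncertainty for Type A evaluation is u = s / sqrt(n).
u = 2.8589 / sqrt(8)
u = 2.8589 / 2.8284
u = 1.0108

1.0108


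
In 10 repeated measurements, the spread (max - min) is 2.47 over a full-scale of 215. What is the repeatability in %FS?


Repeatability = (spread / full scale) * 100%.
R = (2.47 / 215) * 100
R = 1.149 %FS

1.149 %FS


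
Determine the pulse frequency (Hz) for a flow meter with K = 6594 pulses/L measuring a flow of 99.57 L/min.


Frequency = K * Q / 60 (converting L/min to L/s).
f = 6594 * 99.57 / 60
f = 656564.58 / 60
f = 10942.74 Hz

10942.74 Hz


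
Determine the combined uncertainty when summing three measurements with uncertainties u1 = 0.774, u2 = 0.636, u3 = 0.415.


For a sum of independent quantities, uc = sqrt(u1^2 + u2^2 + u3^2).
uc = sqrt(0.774^2 + 0.636^2 + 0.415^2)
uc = sqrt(0.599076 + 0.404496 + 0.172225)
uc = 1.0843

1.0843


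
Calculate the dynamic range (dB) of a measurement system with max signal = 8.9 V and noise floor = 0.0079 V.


Dynamic range = 20 * log10(Vmax / Vnoise).
DR = 20 * log10(8.9 / 0.0079)
DR = 20 * log10(1126.58)
DR = 61.04 dB

61.04 dB


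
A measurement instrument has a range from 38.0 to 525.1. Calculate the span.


Span = upper range - lower range.
Span = 525.1 - (38.0)
Span = 487.1

487.1


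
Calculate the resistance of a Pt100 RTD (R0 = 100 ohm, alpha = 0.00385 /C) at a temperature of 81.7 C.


The RTD equation: Rt = R0 * (1 + alpha * T).
Rt = 100 * (1 + 0.00385 * 81.7)
Rt = 100 * (1 + 0.314545)
Rt = 100 * 1.314545
Rt = 131.454 ohm

131.454 ohm


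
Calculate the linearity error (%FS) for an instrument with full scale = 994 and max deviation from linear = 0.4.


Linearity error = (max deviation / full scale) * 100%.
Linearity = (0.4 / 994) * 100
Linearity = 0.04 %FS

0.04 %FS


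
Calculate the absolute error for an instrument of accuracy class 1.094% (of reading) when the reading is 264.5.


Absolute error = (accuracy% / 100) * reading.
Error = (1.094 / 100) * 264.5
Error = 0.01094 * 264.5
Error = 2.8936

2.8936


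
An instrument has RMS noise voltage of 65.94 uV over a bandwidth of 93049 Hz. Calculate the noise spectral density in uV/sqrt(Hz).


Noise spectral density = Vrms / sqrt(BW).
NSD = 65.94 / sqrt(93049)
NSD = 65.94 / 305.0393
NSD = 0.2162 uV/sqrt(Hz)

0.2162 uV/sqrt(Hz)


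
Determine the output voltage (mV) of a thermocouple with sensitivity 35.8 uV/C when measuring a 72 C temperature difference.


The thermocouple output V = sensitivity * dT.
V = 35.8 uV/C * 72 C
V = 2577.6 uV
V = 2.578 mV

2.578 mV


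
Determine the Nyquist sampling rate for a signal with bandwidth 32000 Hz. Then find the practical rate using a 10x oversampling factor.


By Nyquist theorem, fs_min = 2 * fmax.
fs_min = 2 * 32000 = 64000 Hz
Practical rate = 10 * fs_min = 10 * 64000 = 640000 Hz

fs_min = 64000 Hz, fs_practical = 640000 Hz


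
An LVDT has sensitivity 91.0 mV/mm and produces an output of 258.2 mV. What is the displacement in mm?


Displacement = Vout / sensitivity.
d = 258.2 / 91.0
d = 2.837 mm

2.837 mm


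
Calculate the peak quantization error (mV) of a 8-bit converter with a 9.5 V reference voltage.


The maximum quantization error is +/- LSB/2.
LSB = Vref / 2^n = 9.5 / 256 = 0.03710938 V
Max error = LSB / 2 = 0.03710938 / 2 = 0.01855469 V
Max error = 18.5547 mV

18.5547 mV


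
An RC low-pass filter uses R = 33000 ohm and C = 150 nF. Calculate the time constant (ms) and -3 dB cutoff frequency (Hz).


Time constant: tau = R * C.
tau = 33000 * 1.50e-07 = 0.00495 s
tau = 4.95 ms
Cutoff frequency: fc = 1 / (2*pi*R*C).
fc = 1 / (2*pi*0.00495) = 32.15 Hz

tau = 4.95 ms, fc = 32.15 Hz


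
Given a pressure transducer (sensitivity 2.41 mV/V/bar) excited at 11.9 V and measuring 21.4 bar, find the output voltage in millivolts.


Output = sensitivity * Vex * P.
Vout = 2.41 * 11.9 * 21.4
Vout = 28.679 * 21.4
Vout = 613.73 mV

613.73 mV


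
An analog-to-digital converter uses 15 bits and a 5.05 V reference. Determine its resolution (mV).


The resolution (LSB) of an ADC is Vref / 2^n.
LSB = 5.05 / 2^15
LSB = 5.05 / 32768
LSB = 0.00015411 V = 0.15411377 mV

0.15411377 mV


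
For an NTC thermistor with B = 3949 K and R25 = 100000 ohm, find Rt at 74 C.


NTC thermistor equation: Rt = R25 * exp(B * (1/T - 1/T25)).
T in Kelvin: 347.15 K, T25 = 298.15 K
1/T - 1/T25 = 1/347.15 - 1/298.15 = -0.00047342
B * (1/T - 1/T25) = 3949 * -0.00047342 = -1.8695
Rt = 100000 * exp(-1.8695) = 15419.7 ohm

15419.7 ohm


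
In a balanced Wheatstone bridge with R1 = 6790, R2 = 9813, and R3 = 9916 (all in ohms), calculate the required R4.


At balance: R1*R4 = R2*R3, so R4 = R2*R3/R1.
R4 = 9813 * 9916 / 6790
R4 = 97305708 / 6790
R4 = 14330.74 ohm

14330.74 ohm


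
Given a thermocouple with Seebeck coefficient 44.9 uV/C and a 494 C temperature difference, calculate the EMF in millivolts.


The thermocouple output V = sensitivity * dT.
V = 44.9 uV/C * 494 C
V = 22180.6 uV
V = 22.181 mV

22.181 mV


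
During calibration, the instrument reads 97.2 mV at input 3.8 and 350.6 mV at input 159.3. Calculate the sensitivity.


Sensitivity = (y2 - y1) / (x2 - x1).
S = (350.6 - 97.2) / (159.3 - 3.8)
S = 253.4 / 155.5
S = 1.6296 mV/unit

1.6296 mV/unit


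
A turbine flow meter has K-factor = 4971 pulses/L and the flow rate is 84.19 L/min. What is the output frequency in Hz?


Frequency = K * Q / 60 (converting L/min to L/s).
f = 4971 * 84.19 / 60
f = 418508.49 / 60
f = 6975.14 Hz

6975.14 Hz


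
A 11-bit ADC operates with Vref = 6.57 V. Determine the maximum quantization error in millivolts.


The maximum quantization error is +/- LSB/2.
LSB = Vref / 2^n = 6.57 / 2048 = 0.00320801 V
Max error = LSB / 2 = 0.00320801 / 2 = 0.001604 V
Max error = 1.604 mV

1.604 mV


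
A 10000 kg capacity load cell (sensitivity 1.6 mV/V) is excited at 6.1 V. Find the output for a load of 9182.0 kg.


Vout = rated_output * Vex * (load / capacity).
Vout = 1.6 * 6.1 * (9182.0 / 10000)
Vout = 1.6 * 6.1 * 0.9182
Vout = 8.962 mV

8.962 mV


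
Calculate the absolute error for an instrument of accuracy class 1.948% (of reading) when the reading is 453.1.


Absolute error = (accuracy% / 100) * reading.
Error = (1.948 / 100) * 453.1
Error = 0.01948 * 453.1
Error = 8.8264

8.8264


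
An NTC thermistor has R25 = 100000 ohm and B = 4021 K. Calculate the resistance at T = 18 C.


NTC thermistor equation: Rt = R25 * exp(B * (1/T - 1/T25)).
T in Kelvin: 291.15 K, T25 = 298.15 K
1/T - 1/T25 = 1/291.15 - 1/298.15 = 8.064e-05
B * (1/T - 1/T25) = 4021 * 8.064e-05 = 0.3243
Rt = 100000 * exp(0.3243) = 138299.4 ohm

138299.4 ohm


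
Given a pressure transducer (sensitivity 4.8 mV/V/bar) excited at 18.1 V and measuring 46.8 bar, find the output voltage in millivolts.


Output = sensitivity * Vex * P.
Vout = 4.8 * 18.1 * 46.8
Vout = 86.88 * 46.8
Vout = 4065.98 mV

4065.98 mV


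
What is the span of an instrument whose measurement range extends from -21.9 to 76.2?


Span = upper range - lower range.
Span = 76.2 - (-21.9)
Span = 98.1

98.1


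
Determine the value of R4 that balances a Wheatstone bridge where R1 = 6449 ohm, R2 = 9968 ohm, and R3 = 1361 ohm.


At balance: R1*R4 = R2*R3, so R4 = R2*R3/R1.
R4 = 9968 * 1361 / 6449
R4 = 13566448 / 6449
R4 = 2103.65 ohm

2103.65 ohm


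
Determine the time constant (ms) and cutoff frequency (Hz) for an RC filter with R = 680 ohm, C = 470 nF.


Time constant: tau = R * C.
tau = 680 * 4.70e-07 = 0.0003196 s
tau = 0.3196 ms
Cutoff frequency: fc = 1 / (2*pi*R*C).
fc = 1 / (2*pi*0.0003196) = 497.98 Hz

tau = 0.3196 ms, fc = 497.98 Hz


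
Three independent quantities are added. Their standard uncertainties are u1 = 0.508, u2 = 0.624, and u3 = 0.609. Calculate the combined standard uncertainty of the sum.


For a sum of independent quantities, uc = sqrt(u1^2 + u2^2 + u3^2).
uc = sqrt(0.508^2 + 0.624^2 + 0.609^2)
uc = sqrt(0.258064 + 0.389376 + 0.370881)
uc = 1.0091

1.0091


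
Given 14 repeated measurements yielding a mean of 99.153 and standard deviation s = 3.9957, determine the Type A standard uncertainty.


The standard uncertainty for Type A evaluation is u = s / sqrt(n).
u = 3.9957 / sqrt(14)
u = 3.9957 / 3.7417
u = 1.0679

1.0679


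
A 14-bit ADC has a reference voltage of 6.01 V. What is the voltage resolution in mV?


The resolution (LSB) of an ADC is Vref / 2^n.
LSB = 6.01 / 2^14
LSB = 6.01 / 16384
LSB = 0.00036682 V = 0.36682129 mV

0.36682129 mV


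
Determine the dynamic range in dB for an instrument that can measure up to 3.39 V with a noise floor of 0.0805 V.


Dynamic range = 20 * log10(Vmax / Vnoise).
DR = 20 * log10(3.39 / 0.0805)
DR = 20 * log10(42.11)
DR = 32.49 dB

32.49 dB


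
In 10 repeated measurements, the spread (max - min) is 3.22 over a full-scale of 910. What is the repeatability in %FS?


Repeatability = (spread / full scale) * 100%.
R = (3.22 / 910) * 100
R = 0.354 %FS

0.354 %FS


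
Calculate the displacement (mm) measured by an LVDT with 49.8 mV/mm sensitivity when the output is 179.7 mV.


Displacement = Vout / sensitivity.
d = 179.7 / 49.8
d = 3.608 mm

3.608 mm


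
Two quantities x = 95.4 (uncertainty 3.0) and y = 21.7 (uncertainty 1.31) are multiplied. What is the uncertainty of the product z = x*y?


For a product z = x*y, the relative uncertainty is:
uz/z = sqrt((ux/x)^2 + (uy/y)^2)
Relative uncertainties: ux/x = 3.0/95.4 = 0.031447
uy/y = 1.31/21.7 = 0.060369
z = 95.4 * 21.7 = 2070.2
uz = 2070.2 * sqrt(0.031447^2 + 0.060369^2) = 140.913

140.913


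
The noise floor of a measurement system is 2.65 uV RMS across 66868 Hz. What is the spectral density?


Noise spectral density = Vrms / sqrt(BW).
NSD = 2.65 / sqrt(66868)
NSD = 2.65 / 258.5885
NSD = 0.0102 uV/sqrt(Hz)

0.0102 uV/sqrt(Hz)


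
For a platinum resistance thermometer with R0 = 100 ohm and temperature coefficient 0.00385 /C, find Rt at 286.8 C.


The RTD equation: Rt = R0 * (1 + alpha * T).
Rt = 100 * (1 + 0.00385 * 286.8)
Rt = 100 * (1 + 1.10418)
Rt = 100 * 2.10418
Rt = 210.418 ohm

210.418 ohm


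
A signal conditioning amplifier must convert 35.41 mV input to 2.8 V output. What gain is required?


Gain = Vout / Vin (converting to same units).
G = 2.8 V / 35.41 mV
G = 2800.0 mV / 35.41 mV
G = 79.07

79.07


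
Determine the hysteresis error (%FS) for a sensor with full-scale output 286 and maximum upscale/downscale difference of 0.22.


Hysteresis = (max difference / full scale) * 100%.
H = (0.22 / 286) * 100
H = 0.077 %FS

0.077 %FS


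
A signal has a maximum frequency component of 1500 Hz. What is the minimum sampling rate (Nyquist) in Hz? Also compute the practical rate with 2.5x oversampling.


By Nyquist theorem, fs_min = 2 * fmax.
fs_min = 2 * 1500 = 3000 Hz
Practical rate = 2.5 * fs_min = 2.5 * 3000 = 7500 Hz

fs_min = 3000 Hz, fs_practical = 7500 Hz


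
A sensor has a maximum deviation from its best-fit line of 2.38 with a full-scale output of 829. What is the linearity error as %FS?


Linearity error = (max deviation / full scale) * 100%.
Linearity = (2.38 / 829) * 100
Linearity = 0.287 %FS

0.287 %FS


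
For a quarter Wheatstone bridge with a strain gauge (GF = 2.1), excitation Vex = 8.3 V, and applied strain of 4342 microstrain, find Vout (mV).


Quarter bridge output: Vout = (GF * epsilon * Vex) / 4.
Vout = (2.1 * 4342e-6 * 8.3) / 4
Vout = 0.07568106 / 4 V
Vout = 0.01892027 V = 18.9203 mV

18.9203 mV


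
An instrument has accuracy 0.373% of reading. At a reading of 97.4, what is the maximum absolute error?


Absolute error = (accuracy% / 100) * reading.
Error = (0.373 / 100) * 97.4
Error = 0.00373 * 97.4
Error = 0.3633

0.3633


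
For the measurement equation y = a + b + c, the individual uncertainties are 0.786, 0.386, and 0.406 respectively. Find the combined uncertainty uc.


For a sum of independent quantities, uc = sqrt(u1^2 + u2^2 + u3^2).
uc = sqrt(0.786^2 + 0.386^2 + 0.406^2)
uc = sqrt(0.617796 + 0.148996 + 0.164836)
uc = 0.9652

0.9652


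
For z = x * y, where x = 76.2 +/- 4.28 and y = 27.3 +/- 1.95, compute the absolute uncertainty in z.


For a product z = x*y, the relative uncertainty is:
uz/z = sqrt((ux/x)^2 + (uy/y)^2)
Relative uncertainties: ux/x = 4.28/76.2 = 0.056168
uy/y = 1.95/27.3 = 0.071429
z = 76.2 * 27.3 = 2080.3
uz = 2080.3 * sqrt(0.056168^2 + 0.071429^2) = 189.028

189.028


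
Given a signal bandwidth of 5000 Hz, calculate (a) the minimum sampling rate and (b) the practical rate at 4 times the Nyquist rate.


By Nyquist theorem, fs_min = 2 * fmax.
fs_min = 2 * 5000 = 10000 Hz
Practical rate = 4 * fs_min = 4 * 10000 = 40000 Hz

fs_min = 10000 Hz, fs_practical = 40000 Hz


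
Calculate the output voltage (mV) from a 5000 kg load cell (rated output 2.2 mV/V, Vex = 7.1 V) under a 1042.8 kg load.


Vout = rated_output * Vex * (load / capacity).
Vout = 2.2 * 7.1 * (1042.8 / 5000)
Vout = 2.2 * 7.1 * 0.20856
Vout = 3.258 mV

3.258 mV
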